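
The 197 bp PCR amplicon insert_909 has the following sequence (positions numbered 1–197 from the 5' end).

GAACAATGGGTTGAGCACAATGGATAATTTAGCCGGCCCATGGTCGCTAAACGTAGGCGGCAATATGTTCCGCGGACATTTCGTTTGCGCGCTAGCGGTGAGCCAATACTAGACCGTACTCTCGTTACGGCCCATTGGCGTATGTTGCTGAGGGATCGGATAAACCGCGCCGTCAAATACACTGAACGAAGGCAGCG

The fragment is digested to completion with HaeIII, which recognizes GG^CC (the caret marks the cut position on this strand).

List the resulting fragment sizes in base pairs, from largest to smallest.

HaeIII sites (GGCC) start at positions 35, 129.
HaeIII cuts after base 2 of each site, so after positions 36, 130.
Linear molecule, 2 cuts → 3 fragments:
  1–36 → 36 bp
  37–130 → 94 bp
  131–197 → 67 bp
Sorted largest to smallest: 94, 67, 36 bp.

94, 67, 36 bp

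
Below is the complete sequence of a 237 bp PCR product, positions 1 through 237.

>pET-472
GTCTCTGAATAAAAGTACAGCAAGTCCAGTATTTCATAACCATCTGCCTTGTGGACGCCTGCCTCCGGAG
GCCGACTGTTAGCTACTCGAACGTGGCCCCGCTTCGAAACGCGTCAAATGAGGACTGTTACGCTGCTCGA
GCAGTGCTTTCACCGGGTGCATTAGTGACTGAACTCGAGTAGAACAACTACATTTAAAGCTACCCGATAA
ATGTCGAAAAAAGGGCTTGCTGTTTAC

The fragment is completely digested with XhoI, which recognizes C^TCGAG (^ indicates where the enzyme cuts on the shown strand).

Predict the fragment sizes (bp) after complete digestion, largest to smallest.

XhoI sites (CTCGAG) start at positions 136, 174.
XhoI cuts after the first base of each site, so after positions 136, 174.
Linear molecule, 2 cuts → 3 fragments:
  1–136 → 136 bp
  137–174 → 38 bp
  175–237 → 63 bp
Sorted largest to smallest: 136, 63, 38 bp.

136, 63, 38 bp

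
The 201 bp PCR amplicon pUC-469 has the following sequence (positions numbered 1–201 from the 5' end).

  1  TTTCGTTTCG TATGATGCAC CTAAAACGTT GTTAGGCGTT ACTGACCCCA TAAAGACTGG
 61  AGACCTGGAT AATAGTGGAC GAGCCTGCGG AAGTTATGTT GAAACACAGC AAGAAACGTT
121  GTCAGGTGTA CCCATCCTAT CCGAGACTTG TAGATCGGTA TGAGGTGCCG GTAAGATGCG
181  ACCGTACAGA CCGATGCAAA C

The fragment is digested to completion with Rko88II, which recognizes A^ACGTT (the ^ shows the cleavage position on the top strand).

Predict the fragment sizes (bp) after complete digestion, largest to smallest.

Rko88II sites (AACGTT) start at positions 25, 115.
Rko88II cuts after the first base of each site, so after positions 25, 115.
Linear molecule, 2 cuts → 3 fragments:
  1–25 → 25 bp
  26–115 → 90 bp
  116–201 → 86 bp
Sorted largest to smallest: 90, 86, 25 bp.

90, 86, 25 bp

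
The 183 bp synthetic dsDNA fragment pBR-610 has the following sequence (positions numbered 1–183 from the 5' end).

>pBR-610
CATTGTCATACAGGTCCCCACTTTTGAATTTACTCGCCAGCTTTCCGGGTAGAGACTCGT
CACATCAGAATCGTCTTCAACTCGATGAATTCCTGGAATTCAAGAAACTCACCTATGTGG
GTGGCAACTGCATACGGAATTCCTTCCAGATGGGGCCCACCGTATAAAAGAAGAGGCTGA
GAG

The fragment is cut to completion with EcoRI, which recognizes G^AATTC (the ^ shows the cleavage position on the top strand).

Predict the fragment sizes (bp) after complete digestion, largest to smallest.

87, 46, 41, 9 bp

EcoRI sites (GAATTC) start at positions 87, 96, 137.
EcoRI cuts after the first base of each site, so after positions 87, 96, 137.
Linear molecule, 3 cuts → 4 fragments:
  1–87 → 87 bp
  88–96 → 9 bp
  97–137 → 41 bp
  138–183 → 46 bp
Sorted largest to smallest: 87, 46, 41, 9 bp.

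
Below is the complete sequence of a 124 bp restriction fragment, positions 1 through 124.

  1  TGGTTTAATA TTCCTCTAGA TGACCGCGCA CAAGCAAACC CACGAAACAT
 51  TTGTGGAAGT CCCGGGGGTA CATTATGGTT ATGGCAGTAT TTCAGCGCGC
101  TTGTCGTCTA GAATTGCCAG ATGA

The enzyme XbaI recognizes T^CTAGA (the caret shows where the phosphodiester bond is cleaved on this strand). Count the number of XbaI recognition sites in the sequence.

2

TCTAGA occurs starting at positions 15, 107.
XbaI cuts at 2 sites.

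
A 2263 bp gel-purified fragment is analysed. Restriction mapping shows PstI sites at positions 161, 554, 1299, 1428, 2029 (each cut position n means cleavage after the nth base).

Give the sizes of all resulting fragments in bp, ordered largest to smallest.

745, 601, 393, 234, 161, 129 bp

Linear molecule, 5 cuts → 6 fragments:
  161 − 0 = 161 bp
  554 − 161 = 393 bp
  1299 − 554 = 745 bp
  1428 − 1299 = 129 bp
  2029 − 1428 = 601 bp
  2263 − 2029 = 234 bp
Sorted largest to smallest: 745, 601, 393, 234, 161, 129 bp.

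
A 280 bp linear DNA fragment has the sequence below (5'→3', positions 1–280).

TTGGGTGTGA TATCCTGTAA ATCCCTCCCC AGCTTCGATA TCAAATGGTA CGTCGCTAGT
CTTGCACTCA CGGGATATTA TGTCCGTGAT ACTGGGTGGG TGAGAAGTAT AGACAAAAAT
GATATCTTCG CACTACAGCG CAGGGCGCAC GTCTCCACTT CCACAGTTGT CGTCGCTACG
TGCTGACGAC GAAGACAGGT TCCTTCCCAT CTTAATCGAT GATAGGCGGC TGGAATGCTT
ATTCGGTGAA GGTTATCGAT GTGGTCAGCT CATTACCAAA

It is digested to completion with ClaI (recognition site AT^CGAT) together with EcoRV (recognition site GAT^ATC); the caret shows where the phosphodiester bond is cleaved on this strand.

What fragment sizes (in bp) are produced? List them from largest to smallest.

ClaI sites (ATCGAT) start at positions 215, 255.
ClaI cuts after base 2 of each site, so after positions 216, 256.
EcoRV sites (GATATC) start at positions 9, 37, 121.
EcoRV cuts after base 3 of each site, so after positions 11, 39, 123.
Combined cut positions: 11, 39, 123, 216, 256.
Linear molecule, 5 cuts → 6 fragments:
  1–11 → 11 bp
  12–39 → 28 bp
  40–123 → 84 bp
  124–216 → 93 bp
  217–256 → 40 bp
  257–280 → 24 bp
Sorted largest to smallest: 93, 84, 40, 28, 24, 11 bp.

93, 84, 40, 28, 24, 11 bp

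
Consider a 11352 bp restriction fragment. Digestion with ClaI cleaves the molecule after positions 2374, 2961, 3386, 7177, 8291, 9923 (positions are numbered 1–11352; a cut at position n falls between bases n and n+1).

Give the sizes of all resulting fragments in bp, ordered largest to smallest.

3791, 2374, 1632, 1429, 1114, 587, 425 bp

Linear molecule, 6 cuts → 7 fragments:
  2374 − 0 = 2374 bp
  2961 − 2374 = 587 bp
  3386 − 2961 = 425 bp
  7177 − 3386 = 3791 bp
  8291 − 7177 = 1114 bp
  9923 − 8291 = 1632 bp
  11352 − 9923 = 1429 bp
Sorted largest to smallest: 3791, 2374, 1632, 1429, 1114, 587, 425 bp.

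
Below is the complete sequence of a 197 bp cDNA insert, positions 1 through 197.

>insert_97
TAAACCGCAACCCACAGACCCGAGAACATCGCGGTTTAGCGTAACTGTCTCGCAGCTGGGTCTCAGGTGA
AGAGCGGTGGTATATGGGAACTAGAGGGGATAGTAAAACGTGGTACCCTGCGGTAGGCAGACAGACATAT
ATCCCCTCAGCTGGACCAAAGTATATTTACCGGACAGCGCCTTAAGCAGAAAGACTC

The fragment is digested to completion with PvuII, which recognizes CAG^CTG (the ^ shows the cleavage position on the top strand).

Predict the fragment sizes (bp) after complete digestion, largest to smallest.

95, 55, 47 bp

PvuII sites (CAGCTG) start at positions 53, 148.
PvuII cuts after base 3 of each site, so after positions 55, 150.
Linear molecule, 2 cuts → 3 fragments:
  1–55 → 55 bp
  56–150 → 95 bp
  151–197 → 47 bp
Sorted largest to smallest: 95, 55, 47 bp.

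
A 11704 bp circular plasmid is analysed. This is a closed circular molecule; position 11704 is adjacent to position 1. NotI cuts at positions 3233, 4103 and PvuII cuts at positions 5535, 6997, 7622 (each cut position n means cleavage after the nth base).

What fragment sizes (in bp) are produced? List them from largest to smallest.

7315, 1462, 1432, 870, 625 bp

Combined cut positions (sorted): 3233, 4103, 5535, 6997, 7622.
Circular molecule, 5 cuts → 5 fragments:
  4103 − 3233 = 870 bp
  5535 − 4103 = 1432 bp
  6997 − 5535 = 1462 bp
  7622 − 6997 = 625 bp
  wrap: 11704 − 7622 + 3233 = 7315 bp
Sorted largest to smallest: 7315, 1462, 1432, 870, 625 bp.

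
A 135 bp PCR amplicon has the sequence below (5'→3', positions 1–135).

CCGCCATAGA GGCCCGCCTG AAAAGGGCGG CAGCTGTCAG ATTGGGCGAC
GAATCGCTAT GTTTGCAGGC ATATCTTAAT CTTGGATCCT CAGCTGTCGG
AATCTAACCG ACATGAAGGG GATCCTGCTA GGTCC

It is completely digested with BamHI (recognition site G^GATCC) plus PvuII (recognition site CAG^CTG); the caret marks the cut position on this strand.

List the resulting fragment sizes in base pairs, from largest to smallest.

BamHI sites (GGATCC) start at positions 84, 120.
BamHI cuts after the first base of each site, so after positions 84, 120.
PvuII sites (CAGCTG) start at positions 31, 91.
PvuII cuts after base 3 of each site, so after positions 33, 93.
Combined cut positions: 33, 84, 93, 120.
Linear molecule, 4 cuts → 5 fragments:
  1–33 → 33 bp
  34–84 → 51 bp
  85–93 → 9 bp
  94–120 → 27 bp
  121–135 → 15 bp
Sorted largest to smallest: 51, 33, 27, 15, 9 bp.

51, 33, 27, 15, 9 bp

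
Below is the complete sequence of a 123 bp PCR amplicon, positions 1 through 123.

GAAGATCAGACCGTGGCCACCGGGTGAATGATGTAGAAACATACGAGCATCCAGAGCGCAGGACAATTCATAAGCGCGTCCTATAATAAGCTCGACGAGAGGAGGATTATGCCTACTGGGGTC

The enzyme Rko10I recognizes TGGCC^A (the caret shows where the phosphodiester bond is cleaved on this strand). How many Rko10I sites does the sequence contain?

1

TGGCCA occurs starting at position 14.
Rko10I cuts at 1 site.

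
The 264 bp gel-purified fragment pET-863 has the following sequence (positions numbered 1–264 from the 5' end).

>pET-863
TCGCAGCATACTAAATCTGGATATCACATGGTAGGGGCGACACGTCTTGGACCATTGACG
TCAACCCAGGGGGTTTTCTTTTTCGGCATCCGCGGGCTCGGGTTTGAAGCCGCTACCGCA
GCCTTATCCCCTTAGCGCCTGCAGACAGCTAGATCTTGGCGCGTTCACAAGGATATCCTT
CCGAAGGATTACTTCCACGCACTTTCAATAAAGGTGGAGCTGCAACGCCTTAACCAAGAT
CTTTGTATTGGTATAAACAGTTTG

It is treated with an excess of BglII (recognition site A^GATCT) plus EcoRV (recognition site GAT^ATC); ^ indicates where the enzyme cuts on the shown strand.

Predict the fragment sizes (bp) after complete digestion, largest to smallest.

129, 63, 27, 23, 22 bp

BglII sites (AGATCT) start at positions 151, 237.
BglII cuts after the first base of each site, so after positions 151, 237.
EcoRV sites (GATATC) start at positions 20, 172.
EcoRV cuts after base 3 of each site, so after positions 22, 174.
Combined cut positions: 22, 151, 174, 237.
Linear molecule, 4 cuts → 5 fragments:
  1–22 → 22 bp
  23–151 → 129 bp
  152–174 → 23 bp
  175–237 → 63 bp
  238–264 → 27 bp
Sorted largest to smallest: 129, 63, 27, 23, 22 bp.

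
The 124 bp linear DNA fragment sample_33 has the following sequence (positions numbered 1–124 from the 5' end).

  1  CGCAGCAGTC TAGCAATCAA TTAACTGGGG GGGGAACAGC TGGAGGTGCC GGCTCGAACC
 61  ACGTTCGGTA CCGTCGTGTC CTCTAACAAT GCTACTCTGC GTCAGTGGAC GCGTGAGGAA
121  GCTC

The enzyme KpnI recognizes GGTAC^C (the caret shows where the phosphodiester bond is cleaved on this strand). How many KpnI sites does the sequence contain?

GGTACC occurs starting at position 67.
KpnI cuts at 1 site.

1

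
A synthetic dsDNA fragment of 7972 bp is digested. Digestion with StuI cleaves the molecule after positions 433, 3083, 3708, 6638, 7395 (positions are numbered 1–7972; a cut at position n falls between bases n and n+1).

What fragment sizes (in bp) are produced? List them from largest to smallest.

Linear molecule, 5 cuts → 6 fragments:
  433 − 0 = 433 bp
  3083 − 433 = 2650 bp
  3708 − 3083 = 625 bp
  6638 − 3708 = 2930 bp
  7395 − 6638 = 757 bp
  7972 − 7395 = 577 bp
Sorted largest to smallest: 2930, 2650, 757, 625, 577, 433 bp.

2930, 2650, 757, 625, 577, 433 bp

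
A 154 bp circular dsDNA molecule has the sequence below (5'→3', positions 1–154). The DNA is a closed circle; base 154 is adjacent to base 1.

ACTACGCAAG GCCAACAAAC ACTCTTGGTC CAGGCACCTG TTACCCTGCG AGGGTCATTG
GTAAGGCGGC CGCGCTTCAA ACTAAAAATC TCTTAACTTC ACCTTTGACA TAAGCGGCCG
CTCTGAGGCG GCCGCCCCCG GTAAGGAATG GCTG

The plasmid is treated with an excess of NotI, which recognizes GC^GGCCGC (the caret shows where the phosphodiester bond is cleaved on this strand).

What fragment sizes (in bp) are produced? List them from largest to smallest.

92, 48, 14 bp

NotI sites (GCGGCCGC) start at positions 66, 114, 128.
NotI cuts after base 2 of each site, so after positions 67, 115, 129.
Circular molecule, 3 cuts → 3 fragments:
  68–115 → 48 bp
  116–129 → 14 bp
  130–154 then 1–67 → 25 + 67 = 92 bp
Sorted largest to smallest: 92, 48, 14 bp.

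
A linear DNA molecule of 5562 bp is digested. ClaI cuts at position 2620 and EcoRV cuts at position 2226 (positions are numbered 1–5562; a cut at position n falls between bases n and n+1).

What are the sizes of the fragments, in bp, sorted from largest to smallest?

Combined cut positions (sorted): 2226, 2620.
Linear molecule, 2 cuts → 3 fragments:
  2226 − 0 = 2226 bp
  2620 − 2226 = 394 bp
  5562 − 2620 = 2942 bp
Sorted largest to smallest: 2942, 2226, 394 bp.

2942, 2226, 394 bp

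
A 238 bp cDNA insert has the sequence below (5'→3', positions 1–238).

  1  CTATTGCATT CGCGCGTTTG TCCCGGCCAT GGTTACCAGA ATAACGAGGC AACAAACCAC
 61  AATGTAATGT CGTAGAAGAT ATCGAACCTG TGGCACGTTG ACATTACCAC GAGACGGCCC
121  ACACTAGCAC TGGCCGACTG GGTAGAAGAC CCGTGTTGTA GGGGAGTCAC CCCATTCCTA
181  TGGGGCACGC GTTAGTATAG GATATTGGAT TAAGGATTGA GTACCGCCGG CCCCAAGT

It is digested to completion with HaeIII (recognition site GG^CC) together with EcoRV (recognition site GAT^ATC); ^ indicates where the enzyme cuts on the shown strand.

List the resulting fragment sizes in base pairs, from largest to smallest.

97, 54, 37, 26, 16, 8 bp

HaeIII sites (GGCC) start at positions 25, 116, 132, 229.
HaeIII cuts after base 2 of each site, so after positions 26, 117, 133, 230.
The EcoRV site (GATATC) starts at position 78.
EcoRV cuts after base 3 of each site, so after position 80.
Combined cut positions: 26, 80, 117, 133, 230.
Linear molecule, 5 cuts → 6 fragments:
  1–26 → 26 bp
  27–80 → 54 bp
  81–117 → 37 bp
  118–133 → 16 bp
  134–230 → 97 bp
  231–238 → 8 bp
Sorted largest to smallest: 97, 54, 37, 26, 16, 8 bp.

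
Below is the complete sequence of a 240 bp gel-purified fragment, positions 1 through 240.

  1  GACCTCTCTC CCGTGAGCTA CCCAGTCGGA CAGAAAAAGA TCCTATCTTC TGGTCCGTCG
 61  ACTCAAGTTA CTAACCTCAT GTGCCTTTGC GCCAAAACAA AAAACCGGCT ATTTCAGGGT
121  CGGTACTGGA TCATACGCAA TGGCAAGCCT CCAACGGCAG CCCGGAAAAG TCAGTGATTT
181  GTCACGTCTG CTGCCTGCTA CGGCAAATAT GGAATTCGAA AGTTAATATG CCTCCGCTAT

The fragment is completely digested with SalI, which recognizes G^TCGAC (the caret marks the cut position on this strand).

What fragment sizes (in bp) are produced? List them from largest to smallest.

The SalI site (GTCGAC) starts at position 57.
SalI cuts after the first base of each site, so after position 57.
Linear molecule, 1 cut → 2 fragments:
  1–57 → 57 bp
  58–240 → 183 bp
Sorted largest to smallest: 183, 57 bp.

183, 57 bp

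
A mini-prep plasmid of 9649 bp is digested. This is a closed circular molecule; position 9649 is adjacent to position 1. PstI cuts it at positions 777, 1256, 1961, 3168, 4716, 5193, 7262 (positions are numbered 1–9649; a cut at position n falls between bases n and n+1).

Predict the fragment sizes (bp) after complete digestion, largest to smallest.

3164, 2069, 1548, 1207, 705, 479, 477 bp

Circular molecule, 7 cuts → 7 fragments:
  1256 − 777 = 479 bp
  1961 − 1256 = 705 bp
  3168 − 1961 = 1207 bp
  4716 − 3168 = 1548 bp
  5193 − 4716 = 477 bp
  7262 − 5193 = 2069 bp
  wrap: 9649 − 7262 + 777 = 3164 bp
Sorted largest to smallest: 3164, 2069, 1548, 1207, 705, 479, 477 bp.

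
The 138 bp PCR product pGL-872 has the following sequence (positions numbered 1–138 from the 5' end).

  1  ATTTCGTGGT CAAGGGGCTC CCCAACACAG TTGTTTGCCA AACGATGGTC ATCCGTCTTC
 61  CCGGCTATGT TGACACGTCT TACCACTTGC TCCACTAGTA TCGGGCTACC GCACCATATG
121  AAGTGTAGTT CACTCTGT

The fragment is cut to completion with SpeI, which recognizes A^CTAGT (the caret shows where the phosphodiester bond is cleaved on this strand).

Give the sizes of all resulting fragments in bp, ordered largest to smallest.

The SpeI site (ACTAGT) starts at position 94.
SpeI cuts after the first base of each site, so after position 94.
Linear molecule, 1 cut → 2 fragments:
  1–94 → 94 bp
  95–138 → 44 bp
Sorted largest to smallest: 94, 44 bp.

94, 44 bp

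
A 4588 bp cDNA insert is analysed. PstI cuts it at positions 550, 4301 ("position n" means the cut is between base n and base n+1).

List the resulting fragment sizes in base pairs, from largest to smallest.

3751, 550, 287 bp

Linear molecule, 2 cuts → 3 fragments:
  550 − 0 = 550 bp
  4301 − 550 = 3751 bp
  4588 − 4301 = 287 bp
Sorted largest to smallest: 3751, 550, 287 bp.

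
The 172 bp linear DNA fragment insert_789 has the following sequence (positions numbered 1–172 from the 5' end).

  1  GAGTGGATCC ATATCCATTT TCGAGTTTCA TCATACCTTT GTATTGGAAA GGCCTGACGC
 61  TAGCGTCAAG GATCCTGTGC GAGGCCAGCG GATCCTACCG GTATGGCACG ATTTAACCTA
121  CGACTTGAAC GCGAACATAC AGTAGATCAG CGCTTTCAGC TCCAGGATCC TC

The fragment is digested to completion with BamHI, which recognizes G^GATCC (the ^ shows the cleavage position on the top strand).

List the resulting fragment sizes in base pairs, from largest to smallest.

BamHI sites (GGATCC) start at positions 5, 70, 90, 165.
BamHI cuts after the first base of each site, so after positions 5, 70, 90, 165.
Linear molecule, 4 cuts → 5 fragments:
  1–5 → 5 bp
  6–70 → 65 bp
  71–90 → 20 bp
  91–165 → 75 bp
  166–172 → 7 bp
Sorted largest to smallest: 75, 65, 20, 7, 5 bp.

75, 65, 20, 7, 5 bp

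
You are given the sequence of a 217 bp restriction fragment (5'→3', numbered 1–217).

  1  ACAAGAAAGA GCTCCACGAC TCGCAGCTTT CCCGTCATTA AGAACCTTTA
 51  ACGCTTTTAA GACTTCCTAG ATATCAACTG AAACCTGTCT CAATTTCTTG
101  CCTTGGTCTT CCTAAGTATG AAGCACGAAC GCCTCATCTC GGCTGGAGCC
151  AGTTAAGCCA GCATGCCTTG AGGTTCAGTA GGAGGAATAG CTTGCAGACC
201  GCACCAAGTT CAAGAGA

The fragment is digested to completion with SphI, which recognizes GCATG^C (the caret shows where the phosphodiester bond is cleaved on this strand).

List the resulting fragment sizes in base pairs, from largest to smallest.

165, 52 bp

The SphI site (GCATGC) starts at position 161.
SphI cuts after base 5 of each site (before the last base), so after position 165.
Linear molecule, 1 cut → 2 fragments:
  1–165 → 165 bp
  166–217 → 52 bp
Sorted largest to smallest: 165, 52 bp.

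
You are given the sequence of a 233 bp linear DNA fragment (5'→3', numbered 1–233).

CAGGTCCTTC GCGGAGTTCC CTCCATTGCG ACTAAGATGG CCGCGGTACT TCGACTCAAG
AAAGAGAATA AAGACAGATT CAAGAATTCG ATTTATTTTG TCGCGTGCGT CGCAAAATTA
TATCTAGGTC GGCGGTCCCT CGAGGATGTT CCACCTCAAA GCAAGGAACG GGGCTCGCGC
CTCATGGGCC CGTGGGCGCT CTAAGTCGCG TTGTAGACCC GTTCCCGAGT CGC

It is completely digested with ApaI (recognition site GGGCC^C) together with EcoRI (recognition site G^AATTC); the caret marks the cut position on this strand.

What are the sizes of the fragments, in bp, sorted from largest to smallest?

106, 84, 43 bp

The ApaI site (GGGCCC) starts at position 186.
ApaI cuts after base 5 of each site (before the last base), so after position 190.
The EcoRI site (GAATTC) starts at position 84.
EcoRI cuts after the first base of each site, so after position 84.
Combined cut positions: 84, 190.
Linear molecule, 2 cuts → 3 fragments:
  1–84 → 84 bp
  85–190 → 106 bp
  191–233 → 43 bp
Sorted largest to smallest: 106, 84, 43 bp.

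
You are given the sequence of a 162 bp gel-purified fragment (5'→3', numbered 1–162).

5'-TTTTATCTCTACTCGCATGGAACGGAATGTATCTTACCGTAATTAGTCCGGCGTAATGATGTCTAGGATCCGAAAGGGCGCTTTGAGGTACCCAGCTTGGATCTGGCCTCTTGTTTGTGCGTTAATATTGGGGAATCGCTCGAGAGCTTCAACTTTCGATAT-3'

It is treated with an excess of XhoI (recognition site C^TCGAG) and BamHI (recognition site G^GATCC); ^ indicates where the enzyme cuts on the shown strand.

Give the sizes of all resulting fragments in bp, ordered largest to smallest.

73, 66, 23 bp

The XhoI site (CTCGAG) starts at position 139.
XhoI cuts after the first base of each site, so after position 139.
The BamHI site (GGATCC) starts at position 66.
BamHI cuts after the first base of each site, so after position 66.
Combined cut positions: 66, 139.
Linear molecule, 2 cuts → 3 fragments:
  1–66 → 66 bp
  67–139 → 73 bp
  140–162 → 23 bp
Sorted largest to smallest: 73, 66, 23 bp.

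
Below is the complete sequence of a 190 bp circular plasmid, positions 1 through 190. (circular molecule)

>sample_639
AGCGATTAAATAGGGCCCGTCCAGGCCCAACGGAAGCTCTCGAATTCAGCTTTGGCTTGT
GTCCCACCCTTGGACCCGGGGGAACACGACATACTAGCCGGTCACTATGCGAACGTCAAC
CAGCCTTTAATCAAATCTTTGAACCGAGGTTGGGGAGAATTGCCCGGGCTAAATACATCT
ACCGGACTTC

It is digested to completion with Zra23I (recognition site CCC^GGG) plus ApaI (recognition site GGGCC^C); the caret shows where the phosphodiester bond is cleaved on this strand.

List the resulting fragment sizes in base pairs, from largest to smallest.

88, 60, 42 bp

Zra23I sites (CCCGGG) start at positions 75, 163.
Zra23I cuts after base 3 of each site, so after positions 77, 165.
The ApaI site (GGGCCC) starts at position 13.
ApaI cuts after base 5 of each site (before the last base), so after position 17.
Combined cut positions: 17, 77, 165.
Circular molecule, 3 cuts → 3 fragments:
  18–77 → 60 bp
  78–165 → 88 bp
  166–190 then 1–17 → 25 + 17 = 42 bp
Sorted largest to smallest: 88, 60, 42 bp.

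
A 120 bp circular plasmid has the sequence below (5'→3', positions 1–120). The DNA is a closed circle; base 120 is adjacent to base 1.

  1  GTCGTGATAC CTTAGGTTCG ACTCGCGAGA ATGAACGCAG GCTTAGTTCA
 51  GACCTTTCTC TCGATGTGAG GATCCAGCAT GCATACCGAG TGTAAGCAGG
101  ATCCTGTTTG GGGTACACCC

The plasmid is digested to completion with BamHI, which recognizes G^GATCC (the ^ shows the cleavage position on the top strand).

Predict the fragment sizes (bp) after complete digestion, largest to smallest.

BamHI sites (GGATCC) start at positions 70, 99.
BamHI cuts after the first base of each site, so after positions 70, 99.
Circular molecule, 2 cuts → 2 fragments:
  71–99 → 29 bp
  100–120 then 1–70 → 21 + 70 = 91 bp
Sorted largest to smallest: 91, 29 bp.

91, 29 bp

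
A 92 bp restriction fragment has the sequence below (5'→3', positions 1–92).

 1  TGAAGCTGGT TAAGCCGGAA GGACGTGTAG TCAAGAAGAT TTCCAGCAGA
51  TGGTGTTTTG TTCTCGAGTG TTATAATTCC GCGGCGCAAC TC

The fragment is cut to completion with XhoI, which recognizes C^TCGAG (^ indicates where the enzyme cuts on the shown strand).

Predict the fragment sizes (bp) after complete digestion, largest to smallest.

63, 29 bp

The XhoI site (CTCGAG) starts at position 63.
XhoI cuts after the first base of each site, so after position 63.
Linear molecule, 1 cut → 2 fragments:
  1–63 → 63 bp
  64–92 → 29 bp
Sorted largest to smallest: 63, 29 bp.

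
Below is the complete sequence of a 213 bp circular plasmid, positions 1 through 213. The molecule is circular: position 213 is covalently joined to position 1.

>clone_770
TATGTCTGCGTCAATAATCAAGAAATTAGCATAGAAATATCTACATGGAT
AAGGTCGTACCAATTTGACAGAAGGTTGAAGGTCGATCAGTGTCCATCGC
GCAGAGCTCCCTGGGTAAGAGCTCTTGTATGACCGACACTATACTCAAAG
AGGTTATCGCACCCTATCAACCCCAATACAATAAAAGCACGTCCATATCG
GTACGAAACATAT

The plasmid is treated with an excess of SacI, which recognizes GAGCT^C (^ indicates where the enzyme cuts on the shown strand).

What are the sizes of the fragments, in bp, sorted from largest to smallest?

SacI sites (GAGCTC) start at positions 104, 119.
SacI cuts after base 5 of each site (before the last base), so after positions 108, 123.
Circular molecule, 2 cuts → 2 fragments:
  109–123 → 15 bp
  124–213 then 1–108 → 90 + 108 = 198 bp
Sorted largest to smallest: 198, 15 bp.

198, 15 bp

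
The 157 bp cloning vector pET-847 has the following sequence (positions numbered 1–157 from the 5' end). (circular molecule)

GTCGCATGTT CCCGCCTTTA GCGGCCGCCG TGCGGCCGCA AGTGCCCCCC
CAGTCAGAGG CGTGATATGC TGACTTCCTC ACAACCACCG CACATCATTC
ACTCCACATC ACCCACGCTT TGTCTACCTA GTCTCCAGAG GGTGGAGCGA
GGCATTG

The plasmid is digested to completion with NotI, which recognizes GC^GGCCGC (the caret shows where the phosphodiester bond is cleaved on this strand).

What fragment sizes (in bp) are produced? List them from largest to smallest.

NotI sites (GCGGCCGC) start at positions 21, 32.
NotI cuts after base 2 of each site, so after positions 22, 33.
Circular molecule, 2 cuts → 2 fragments:
  23–33 → 11 bp
  34–157 then 1–22 → 124 + 22 = 146 bp
Sorted largest to smallest: 146, 11 bp.

146, 11 bp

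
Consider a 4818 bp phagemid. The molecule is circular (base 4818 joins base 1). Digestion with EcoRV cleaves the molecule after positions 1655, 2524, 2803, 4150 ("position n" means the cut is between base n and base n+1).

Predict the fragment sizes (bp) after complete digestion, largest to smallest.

2323, 1347, 869, 279 bp

Circular molecule, 4 cuts → 4 fragments:
  2524 − 1655 = 869 bp
  2803 − 2524 = 279 bp
  4150 − 2803 = 1347 bp
  wrap: 4818 − 4150 + 1655 = 2323 bp
Sorted largest to smallest: 2323, 1347, 869, 279 bp.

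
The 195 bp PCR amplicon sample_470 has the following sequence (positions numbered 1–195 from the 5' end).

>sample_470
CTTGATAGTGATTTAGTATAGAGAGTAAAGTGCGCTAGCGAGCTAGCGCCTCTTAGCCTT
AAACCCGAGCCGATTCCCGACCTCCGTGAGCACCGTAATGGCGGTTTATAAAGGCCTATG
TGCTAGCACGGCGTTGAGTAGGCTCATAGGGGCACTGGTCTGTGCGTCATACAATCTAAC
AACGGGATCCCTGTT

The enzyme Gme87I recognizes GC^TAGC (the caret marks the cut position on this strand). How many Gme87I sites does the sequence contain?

3

GCTAGC occurs starting at positions 34, 42, 122.
Gme87I cuts at 3 sites.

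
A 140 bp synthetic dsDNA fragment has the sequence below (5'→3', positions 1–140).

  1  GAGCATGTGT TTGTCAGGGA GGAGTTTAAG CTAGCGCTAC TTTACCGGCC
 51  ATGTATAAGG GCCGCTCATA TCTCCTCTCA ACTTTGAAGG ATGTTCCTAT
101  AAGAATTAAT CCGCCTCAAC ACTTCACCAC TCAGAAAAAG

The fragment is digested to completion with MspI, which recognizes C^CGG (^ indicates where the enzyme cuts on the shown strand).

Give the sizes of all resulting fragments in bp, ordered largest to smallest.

95, 45 bp

The MspI site (CCGG) starts at position 45.
MspI cuts after the first base of each site, so after position 45.
Linear molecule, 1 cut → 2 fragments:
  1–45 → 45 bp
  46–140 → 95 bp
Sorted largest to smallest: 95, 45 bp.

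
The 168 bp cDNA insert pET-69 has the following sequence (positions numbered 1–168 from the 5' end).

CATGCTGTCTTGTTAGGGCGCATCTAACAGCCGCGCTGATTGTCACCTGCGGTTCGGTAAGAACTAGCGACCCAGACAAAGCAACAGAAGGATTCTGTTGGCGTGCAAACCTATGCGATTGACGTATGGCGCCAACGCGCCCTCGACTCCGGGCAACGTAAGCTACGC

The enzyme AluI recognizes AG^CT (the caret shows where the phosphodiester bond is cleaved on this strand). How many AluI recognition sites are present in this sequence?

1

AGCT occurs starting at position 161.
AluI cuts at 1 site.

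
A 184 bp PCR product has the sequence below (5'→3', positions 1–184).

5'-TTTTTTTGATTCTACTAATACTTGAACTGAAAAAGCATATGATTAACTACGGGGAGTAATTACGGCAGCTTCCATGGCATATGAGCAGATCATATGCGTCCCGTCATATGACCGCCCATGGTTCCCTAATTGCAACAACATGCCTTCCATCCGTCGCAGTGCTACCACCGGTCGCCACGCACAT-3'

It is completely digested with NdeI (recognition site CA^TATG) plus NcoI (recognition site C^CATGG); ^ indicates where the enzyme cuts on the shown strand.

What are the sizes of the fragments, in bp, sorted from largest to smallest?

NdeI sites (CATATG) start at positions 36, 78, 91, 105.
NdeI cuts after base 2 of each site, so after positions 37, 79, 92, 106.
NcoI sites (CCATGG) start at positions 72, 116.
NcoI cuts after the first base of each site, so after positions 72, 116.
Combined cut positions: 37, 72, 79, 92, 106, 116.
Linear molecule, 6 cuts → 7 fragments:
  1–37 → 37 bp
  38–72 → 35 bp
  73–79 → 7 bp
  80–92 → 13 bp
  93–106 → 14 bp
  107–116 → 10 bp
  117–184 → 68 bp
Sorted largest to smallest: 68, 37, 35, 14, 13, 10, 7 bp.

68, 37, 35, 14, 13, 10, 7 bp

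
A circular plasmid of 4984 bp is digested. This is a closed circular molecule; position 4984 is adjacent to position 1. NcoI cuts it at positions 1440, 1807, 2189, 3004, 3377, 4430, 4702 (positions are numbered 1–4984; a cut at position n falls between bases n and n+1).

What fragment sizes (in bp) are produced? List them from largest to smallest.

Circular molecule, 7 cuts → 7 fragments:
  1807 − 1440 = 367 bp
  2189 − 1807 = 382 bp
  3004 − 2189 = 815 bp
  3377 − 3004 = 373 bp
  4430 − 3377 = 1053 bp
  4702 − 4430 = 272 bp
  wrap: 4984 − 4702 + 1440 = 1722 bp
Sorted largest to smallest: 1722, 1053, 815, 382, 373, 367, 272 bp.

1722, 1053, 815, 382, 373, 367, 272 bp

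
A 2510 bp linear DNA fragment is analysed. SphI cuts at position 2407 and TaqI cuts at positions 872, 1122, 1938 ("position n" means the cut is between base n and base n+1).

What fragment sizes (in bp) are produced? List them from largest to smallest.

Combined cut positions (sorted): 872, 1122, 1938, 2407.
Linear molecule, 4 cuts → 5 fragments:
  872 − 0 = 872 bp
  1122 − 872 = 250 bp
  1938 − 1122 = 816 bp
  2407 − 1938 = 469 bp
  2510 − 2407 = 103 bp
Sorted largest to smallest: 872, 816, 469, 250, 103 bp.

872, 816, 469, 250, 103 bp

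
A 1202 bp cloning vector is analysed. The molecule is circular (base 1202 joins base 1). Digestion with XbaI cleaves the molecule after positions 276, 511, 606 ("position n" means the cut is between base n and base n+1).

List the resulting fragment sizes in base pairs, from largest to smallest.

Circular molecule, 3 cuts → 3 fragments:
  511 − 276 = 235 bp
  606 − 511 = 95 bp
  wrap: 1202 − 606 + 276 = 872 bp
Sorted largest to smallest: 872, 235, 95 bp.

872, 235, 95 bp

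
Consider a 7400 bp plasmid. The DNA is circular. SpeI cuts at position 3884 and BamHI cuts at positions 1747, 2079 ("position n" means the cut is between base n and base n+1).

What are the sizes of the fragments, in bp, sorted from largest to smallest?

Combined cut positions (sorted): 1747, 2079, 3884.
Circular molecule, 3 cuts → 3 fragments:
  2079 − 1747 = 332 bp
  3884 − 2079 = 1805 bp
  wrap: 7400 − 3884 + 1747 = 5263 bp
Sorted largest to smallest: 5263, 1805, 332 bp.

5263, 1805, 332 bp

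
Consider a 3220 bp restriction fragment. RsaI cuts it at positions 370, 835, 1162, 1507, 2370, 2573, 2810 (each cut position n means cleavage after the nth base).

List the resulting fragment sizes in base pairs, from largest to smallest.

Linear molecule, 7 cuts → 8 fragments:
  370 − 0 = 370 bp
  835 − 370 = 465 bp
  1162 − 835 = 327 bp
  1507 − 1162 = 345 bp
  2370 − 1507 = 863 bp
  2573 − 2370 = 203 bp
  2810 − 2573 = 237 bp
  3220 − 2810 = 410 bp
Sorted largest to smallest: 863, 465, 410, 370, 345, 327, 237, 203 bp.

863, 465, 410, 370, 345, 327, 237, 203 bp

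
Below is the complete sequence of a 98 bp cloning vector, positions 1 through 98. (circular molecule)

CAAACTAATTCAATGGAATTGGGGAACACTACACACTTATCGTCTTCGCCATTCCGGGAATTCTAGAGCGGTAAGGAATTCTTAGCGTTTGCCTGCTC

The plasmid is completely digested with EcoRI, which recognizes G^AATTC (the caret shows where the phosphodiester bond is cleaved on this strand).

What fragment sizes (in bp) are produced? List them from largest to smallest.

80, 18 bp

EcoRI sites (GAATTC) start at positions 58, 76.
EcoRI cuts after the first base of each site, so after positions 58, 76.
Circular molecule, 2 cuts → 2 fragments:
  59–76 → 18 bp
  77–98 then 1–58 → 22 + 58 = 80 bp
Sorted largest to smallest: 80, 18 bp.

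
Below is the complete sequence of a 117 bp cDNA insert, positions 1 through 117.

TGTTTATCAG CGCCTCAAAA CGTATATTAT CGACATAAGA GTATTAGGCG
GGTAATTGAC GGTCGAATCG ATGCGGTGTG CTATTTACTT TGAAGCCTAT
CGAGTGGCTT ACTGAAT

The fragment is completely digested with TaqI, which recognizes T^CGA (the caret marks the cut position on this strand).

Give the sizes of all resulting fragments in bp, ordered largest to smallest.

TaqI sites (TCGA) start at positions 30, 63, 68, 100.
TaqI cuts after the first base of each site, so after positions 30, 63, 68, 100.
Linear molecule, 4 cuts → 5 fragments:
  1–30 → 30 bp
  31–63 → 33 bp
  64–68 → 5 bp
  69–100 → 32 bp
  101–117 → 17 bp
Sorted largest to smallest: 33, 32, 30, 17, 5 bp.

33, 32, 30, 17, 5 bp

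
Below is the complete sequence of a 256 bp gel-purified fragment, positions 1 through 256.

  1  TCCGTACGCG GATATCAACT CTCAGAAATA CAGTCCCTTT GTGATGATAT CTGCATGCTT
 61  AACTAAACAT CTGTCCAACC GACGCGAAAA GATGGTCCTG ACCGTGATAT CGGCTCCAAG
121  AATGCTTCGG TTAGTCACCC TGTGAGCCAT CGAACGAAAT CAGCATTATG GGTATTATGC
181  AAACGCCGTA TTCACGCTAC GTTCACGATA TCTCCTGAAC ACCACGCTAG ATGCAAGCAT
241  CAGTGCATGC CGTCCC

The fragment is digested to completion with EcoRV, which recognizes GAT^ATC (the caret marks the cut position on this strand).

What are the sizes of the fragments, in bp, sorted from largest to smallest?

101, 60, 47, 35, 13 bp

EcoRV sites (GATATC) start at positions 11, 46, 106, 207.
EcoRV cuts after base 3 of each site, so after positions 13, 48, 108, 209.
Linear molecule, 4 cuts → 5 fragments:
  1–13 → 13 bp
  14–48 → 35 bp
  49–108 → 60 bp
  109–209 → 101 bp
  210–256 → 47 bp
Sorted largest to smallest: 101, 60, 47, 35, 13 bp.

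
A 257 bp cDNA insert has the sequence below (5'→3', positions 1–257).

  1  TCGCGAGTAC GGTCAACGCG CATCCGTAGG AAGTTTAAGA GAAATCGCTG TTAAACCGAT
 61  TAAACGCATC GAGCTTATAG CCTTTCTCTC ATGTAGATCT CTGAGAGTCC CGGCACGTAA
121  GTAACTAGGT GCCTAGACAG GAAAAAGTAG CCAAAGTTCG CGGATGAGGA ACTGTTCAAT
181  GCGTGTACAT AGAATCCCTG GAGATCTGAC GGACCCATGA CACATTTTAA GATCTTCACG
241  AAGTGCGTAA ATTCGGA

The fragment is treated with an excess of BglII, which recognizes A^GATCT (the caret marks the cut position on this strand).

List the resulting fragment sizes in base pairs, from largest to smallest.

BglII sites (AGATCT) start at positions 95, 202, 230.
BglII cuts after the first base of each site, so after positions 95, 202, 230.
Linear molecule, 3 cuts → 4 fragments:
  1–95 → 95 bp
  96–202 → 107 bp
  203–230 → 28 bp
  231–257 → 27 bp
Sorted largest to smallest: 107, 95, 28, 27 bp.

107, 95, 28, 27 bp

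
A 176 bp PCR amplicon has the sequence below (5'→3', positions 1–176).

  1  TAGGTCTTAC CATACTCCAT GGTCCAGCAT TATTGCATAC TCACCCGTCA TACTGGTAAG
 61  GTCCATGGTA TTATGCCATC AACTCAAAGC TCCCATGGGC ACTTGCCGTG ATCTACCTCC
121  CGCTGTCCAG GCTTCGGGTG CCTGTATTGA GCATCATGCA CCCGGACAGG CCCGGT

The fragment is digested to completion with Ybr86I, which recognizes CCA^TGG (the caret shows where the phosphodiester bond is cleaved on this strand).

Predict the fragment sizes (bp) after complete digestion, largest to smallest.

Ybr86I sites (CCATGG) start at positions 17, 63, 93.
Ybr86I cuts after base 3 of each site, so after positions 19, 65, 95.
Linear molecule, 3 cuts → 4 fragments:
  1–19 → 19 bp
  20–65 → 46 bp
  66–95 → 30 bp
  96–176 → 81 bp
Sorted largest to smallest: 81, 46, 30, 19 bp.

81, 46, 30, 19 bp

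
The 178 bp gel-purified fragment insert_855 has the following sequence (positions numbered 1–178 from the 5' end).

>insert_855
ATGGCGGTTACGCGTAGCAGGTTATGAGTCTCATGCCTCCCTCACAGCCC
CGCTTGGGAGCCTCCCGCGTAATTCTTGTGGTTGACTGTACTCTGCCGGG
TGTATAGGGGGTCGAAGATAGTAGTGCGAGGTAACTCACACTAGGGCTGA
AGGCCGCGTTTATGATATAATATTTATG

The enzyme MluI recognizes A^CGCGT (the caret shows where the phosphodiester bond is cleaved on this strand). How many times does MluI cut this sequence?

1

ACGCGT occurs starting at position 10.
MluI cuts at 1 site.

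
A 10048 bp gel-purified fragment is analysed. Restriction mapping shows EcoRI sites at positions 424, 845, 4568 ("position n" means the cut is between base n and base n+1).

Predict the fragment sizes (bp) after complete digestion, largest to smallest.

5480, 3723, 424, 421 bp

Linear molecule, 3 cuts → 4 fragments:
  424 − 0 = 424 bp
  845 − 424 = 421 bp
  4568 − 845 = 3723 bp
  10048 − 4568 = 5480 bp
Sorted largest to smallest: 5480, 3723, 424, 421 bp.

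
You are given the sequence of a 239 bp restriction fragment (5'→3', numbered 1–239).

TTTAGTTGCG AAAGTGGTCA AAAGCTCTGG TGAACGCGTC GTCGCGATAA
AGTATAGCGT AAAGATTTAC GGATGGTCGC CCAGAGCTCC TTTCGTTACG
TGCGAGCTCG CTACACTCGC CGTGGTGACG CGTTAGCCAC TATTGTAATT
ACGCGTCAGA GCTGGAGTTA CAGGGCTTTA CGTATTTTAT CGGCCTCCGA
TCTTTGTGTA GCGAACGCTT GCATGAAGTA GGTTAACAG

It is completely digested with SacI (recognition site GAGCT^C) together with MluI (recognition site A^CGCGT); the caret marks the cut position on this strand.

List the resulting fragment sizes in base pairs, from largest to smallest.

88, 54, 34, 23, 20, 20 bp

SacI sites (GAGCTC) start at positions 84, 104.
SacI cuts after base 5 of each site (before the last base), so after positions 88, 108.
MluI sites (ACGCGT) start at positions 34, 128, 151.
MluI cuts after the first base of each site, so after positions 34, 128, 151.
Combined cut positions: 34, 88, 108, 128, 151.
Linear molecule, 5 cuts → 6 fragments:
  1–34 → 34 bp
  35–88 → 54 bp
  89–108 → 20 bp
  109–128 → 20 bp
  129–151 → 23 bp
  152–239 → 88 bp
Sorted largest to smallest: 88, 54, 34, 23, 20, 20 bp.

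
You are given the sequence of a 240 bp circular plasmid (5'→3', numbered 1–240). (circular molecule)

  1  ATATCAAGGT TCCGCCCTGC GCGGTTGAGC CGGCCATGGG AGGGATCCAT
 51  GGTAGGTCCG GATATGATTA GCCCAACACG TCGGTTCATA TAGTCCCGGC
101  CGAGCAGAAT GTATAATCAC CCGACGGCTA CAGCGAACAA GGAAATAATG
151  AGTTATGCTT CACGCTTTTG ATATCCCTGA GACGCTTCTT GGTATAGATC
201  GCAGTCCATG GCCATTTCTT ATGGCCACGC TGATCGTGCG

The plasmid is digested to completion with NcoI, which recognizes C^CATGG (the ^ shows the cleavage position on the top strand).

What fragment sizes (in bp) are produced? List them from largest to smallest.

NcoI sites (CCATGG) start at positions 34, 47, 206.
NcoI cuts after the first base of each site, so after positions 34, 47, 206.
Circular molecule, 3 cuts → 3 fragments:
  35–47 → 13 bp
  48–206 → 159 bp
  207–240 then 1–34 → 34 + 34 = 68 bp
Sorted largest to smallest: 159, 68, 13 bp.

159, 68, 13 bp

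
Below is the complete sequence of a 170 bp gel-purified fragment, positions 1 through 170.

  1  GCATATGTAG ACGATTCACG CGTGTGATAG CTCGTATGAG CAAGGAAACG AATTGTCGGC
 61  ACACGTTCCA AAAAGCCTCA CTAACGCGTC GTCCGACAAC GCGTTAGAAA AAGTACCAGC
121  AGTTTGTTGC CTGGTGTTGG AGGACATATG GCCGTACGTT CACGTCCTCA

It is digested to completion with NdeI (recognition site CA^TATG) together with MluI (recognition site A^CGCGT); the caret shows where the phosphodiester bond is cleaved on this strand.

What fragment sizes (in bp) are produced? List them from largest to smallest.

66, 47, 24, 15, 15, 3 bp

NdeI sites (CATATG) start at positions 2, 145.
NdeI cuts after base 2 of each site, so after positions 3, 146.
MluI sites (ACGCGT) start at positions 18, 84, 99.
MluI cuts after the first base of each site, so after positions 18, 84, 99.
Combined cut positions: 3, 18, 84, 99, 146.
Linear molecule, 5 cuts → 6 fragments:
  1–3 → 3 bp
  4–18 → 15 bp
  19–84 → 66 bp
  85–99 → 15 bp
  100–146 → 47 bp
  147–170 → 24 bp
Sorted largest to smallest: 66, 47, 24, 15, 15, 3 bp.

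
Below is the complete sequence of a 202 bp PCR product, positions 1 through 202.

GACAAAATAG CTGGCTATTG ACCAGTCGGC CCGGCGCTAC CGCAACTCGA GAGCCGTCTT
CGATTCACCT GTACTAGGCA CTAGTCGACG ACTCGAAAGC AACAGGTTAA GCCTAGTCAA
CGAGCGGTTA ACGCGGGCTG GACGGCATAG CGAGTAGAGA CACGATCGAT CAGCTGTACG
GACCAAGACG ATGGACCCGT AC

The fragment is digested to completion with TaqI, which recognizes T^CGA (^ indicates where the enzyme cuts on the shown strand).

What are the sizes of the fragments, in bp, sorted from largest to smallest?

TaqI sites (TCGA) start at positions 47, 60, 85, 93, 166.
TaqI cuts after the first base of each site, so after positions 47, 60, 85, 93, 166.
Linear molecule, 5 cuts → 6 fragments:
  1–47 → 47 bp
  48–60 → 13 bp
  61–85 → 25 bp
  86–93 → 8 bp
  94–166 → 73 bp
  167–202 → 36 bp
Sorted largest to smallest: 73, 47, 36, 25, 13, 8 bp.

73, 47, 36, 25, 13, 8 bp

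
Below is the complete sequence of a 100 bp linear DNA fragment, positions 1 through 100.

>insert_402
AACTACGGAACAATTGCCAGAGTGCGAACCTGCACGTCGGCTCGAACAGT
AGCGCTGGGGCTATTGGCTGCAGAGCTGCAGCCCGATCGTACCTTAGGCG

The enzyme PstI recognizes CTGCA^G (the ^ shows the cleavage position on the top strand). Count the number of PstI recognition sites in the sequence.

2

CTGCAG occurs starting at positions 68, 76.
PstI cuts at 2 sites.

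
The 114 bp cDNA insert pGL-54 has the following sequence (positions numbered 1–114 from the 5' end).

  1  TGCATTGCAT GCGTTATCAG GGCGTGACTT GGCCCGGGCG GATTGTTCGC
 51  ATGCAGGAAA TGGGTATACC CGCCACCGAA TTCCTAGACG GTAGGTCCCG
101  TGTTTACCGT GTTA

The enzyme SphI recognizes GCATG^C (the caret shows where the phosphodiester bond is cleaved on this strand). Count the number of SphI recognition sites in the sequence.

GCATGC occurs starting at positions 7, 49.
SphI cuts at 2 sites.

2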